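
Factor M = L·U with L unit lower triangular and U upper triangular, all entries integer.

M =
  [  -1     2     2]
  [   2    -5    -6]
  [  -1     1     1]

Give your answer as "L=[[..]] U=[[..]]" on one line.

L=[[1,0,0],[-2,1,0],[1,1,1]] U=[[-1,2,2],[0,-1,-2],[0,0,1]]

  row1 -= -2·row0 → [0,-1,-2]
  row2 -= 1·row0 → [0,-1,-1]
  row2 -= 1·row1 → [0,0,1]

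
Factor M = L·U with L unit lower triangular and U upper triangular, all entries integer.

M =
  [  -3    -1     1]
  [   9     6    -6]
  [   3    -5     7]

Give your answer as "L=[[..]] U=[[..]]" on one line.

L=[[1,0,0],[-3,1,0],[-1,-2,1]] U=[[-3,-1,1],[0,3,-3],[0,0,2]]

  r1 -= -3·r0 → [0,3,-3]
  r2 -= -1·r0 → [0,-6,8]
  r2 -= -2·r1 → [0,0,2]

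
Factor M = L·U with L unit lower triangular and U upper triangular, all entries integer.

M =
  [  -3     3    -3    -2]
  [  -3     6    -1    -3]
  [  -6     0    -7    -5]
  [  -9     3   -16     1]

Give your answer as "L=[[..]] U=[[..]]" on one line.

L=[[1,0,0,0],[1,1,0,0],[2,-2,1,0],[3,-2,-1,1]] U=[[-3,3,-3,-2],[0,3,2,-1],[0,0,3,-3],[0,0,0,2]]

  row1 -= 1·row0 → [0,3,2,-1]
  row2 -= 2·row0 → [0,-6,-1,-1]
  row3 -= 3·row0 → [0,-6,-7,7]
  row2 -= -2·row1 → [0,0,3,-3]
  row3 -= -2·row1 → [0,0,-3,5]
  row3 -= -1·row2 → [0,0,0,2]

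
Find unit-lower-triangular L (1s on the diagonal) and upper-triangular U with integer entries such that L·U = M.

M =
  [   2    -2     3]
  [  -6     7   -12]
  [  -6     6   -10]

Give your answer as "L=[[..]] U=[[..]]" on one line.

L=[[1,0,0],[-3,1,0],[-3,0,1]] U=[[2,-2,3],[0,1,-3],[0,0,-1]]

  r1 -= -3·r0 → [0,1,-3]
  r2 -= -3·r0 → [0,0,-1]
  r2 -= 0·r1 → [0,0,-1]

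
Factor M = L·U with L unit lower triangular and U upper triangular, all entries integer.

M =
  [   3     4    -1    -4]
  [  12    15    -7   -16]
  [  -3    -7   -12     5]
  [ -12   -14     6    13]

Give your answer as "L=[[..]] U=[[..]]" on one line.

  R1 -= 4·R0 → [0,-1,-3,0]
  R2 -= -1·R0 → [0,-3,-13,1]
  R3 -= -4·R0 → [0,2,2,-3]
  R2 -= 3·R1 → [0,0,-4,1]
  R3 -= -2·R1 → [0,0,-4,-3]
  R3 -= 1·R2 → [0,0,0,-4]

L=[[1,0,0,0],[4,1,0,0],[-1,3,1,0],[-4,-2,1,1]] U=[[3,4,-1,-4],[0,-1,-3,0],[0,0,-4,1],[0,0,0,-4]]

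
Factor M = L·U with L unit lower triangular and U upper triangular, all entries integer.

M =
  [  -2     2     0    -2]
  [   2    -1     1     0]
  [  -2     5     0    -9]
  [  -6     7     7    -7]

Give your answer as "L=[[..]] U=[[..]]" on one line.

  R1 -= -1·R0 → [0,1,1,-2]
  R2 -= 1·R0 → [0,3,0,-7]
  R3 -= 3·R0 → [0,1,7,-1]
  R2 -= 3·R1 → [0,0,-3,-1]
  R3 -= 1·R1 → [0,0,6,1]
  R3 -= -2·R2 → [0,0,0,-1]

L=[[1,0,0,0],[-1,1,0,0],[1,3,1,0],[3,1,-2,1]] U=[[-2,2,0,-2],[0,1,1,-2],[0,0,-3,-1],[0,0,0,-1]]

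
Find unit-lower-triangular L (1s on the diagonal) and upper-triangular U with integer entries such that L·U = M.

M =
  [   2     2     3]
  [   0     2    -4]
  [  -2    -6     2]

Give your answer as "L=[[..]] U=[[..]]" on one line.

  R1 -= 0·R0 → [0,2,-4]
  R2 -= -1·R0 → [0,-4,5]
  R2 -= -2·R1 → [0,0,-3]

L=[[1,0,0],[0,1,0],[-1,-2,1]] U=[[2,2,3],[0,2,-4],[0,0,-3]]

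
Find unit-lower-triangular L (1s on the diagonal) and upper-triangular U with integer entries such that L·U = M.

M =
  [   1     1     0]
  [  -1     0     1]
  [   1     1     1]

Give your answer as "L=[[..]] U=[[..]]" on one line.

  r1 -= -1·r0 → [0,1,1]
  r2 -= 1·r0 → [0,0,1]
  r2 -= 0·r1 → [0,0,1]

L=[[1,0,0],[-1,1,0],[1,0,1]] U=[[1,1,0],[0,1,1],[0,0,1]]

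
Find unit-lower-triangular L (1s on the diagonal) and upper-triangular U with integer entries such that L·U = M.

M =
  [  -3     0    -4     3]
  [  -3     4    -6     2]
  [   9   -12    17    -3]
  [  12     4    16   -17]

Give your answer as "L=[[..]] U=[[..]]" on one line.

L=[[1,0,0,0],[1,1,0,0],[-3,-3,1,0],[-4,1,-2,1]] U=[[-3,0,-4,3],[0,4,-2,-1],[0,0,-1,3],[0,0,0,2]]

  r1 -= 1·r0 → [0,4,-2,-1]
  r2 -= -3·r0 → [0,-12,5,6]
  r3 -= -4·r0 → [0,4,0,-5]
  r2 -= -3·r1 → [0,0,-1,3]
  r3 -= 1·r1 → [0,0,2,-4]
  r3 -= -2·r2 → [0,0,0,2]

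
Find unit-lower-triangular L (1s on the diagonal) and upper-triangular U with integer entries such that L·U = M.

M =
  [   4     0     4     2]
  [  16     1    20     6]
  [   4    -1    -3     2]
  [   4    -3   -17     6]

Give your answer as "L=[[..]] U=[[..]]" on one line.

  row1 -= 4·row0 → [0,1,4,-2]
  row2 -= 1·row0 → [0,-1,-7,0]
  row3 -= 1·row0 → [0,-3,-21,4]
  row2 -= -1·row1 → [0,0,-3,-2]
  row3 -= -3·row1 → [0,0,-9,-2]
  row3 -= 3·row2 → [0,0,0,4]

L=[[1,0,0,0],[4,1,0,0],[1,-1,1,0],[1,-3,3,1]] U=[[4,0,4,2],[0,1,4,-2],[0,0,-3,-2],[0,0,0,4]]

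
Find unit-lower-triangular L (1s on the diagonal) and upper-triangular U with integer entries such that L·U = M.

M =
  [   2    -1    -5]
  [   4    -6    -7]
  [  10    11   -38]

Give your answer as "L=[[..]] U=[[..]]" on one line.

  row1 -= 2·row0 → [0,-4,3]
  row2 -= 5·row0 → [0,16,-13]
  row2 -= -4·row1 → [0,0,-1]

L=[[1,0,0],[2,1,0],[5,-4,1]] U=[[2,-1,-5],[0,-4,3],[0,0,-1]]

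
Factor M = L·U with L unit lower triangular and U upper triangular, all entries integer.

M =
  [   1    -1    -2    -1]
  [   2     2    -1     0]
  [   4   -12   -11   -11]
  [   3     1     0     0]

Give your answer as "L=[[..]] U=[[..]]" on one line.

  r1 -= 2·r0 → [0,4,3,2]
  r2 -= 4·r0 → [0,-8,-3,-7]
  r3 -= 3·r0 → [0,4,6,3]
  r2 -= -2·r1 → [0,0,3,-3]
  r3 -= 1·r1 → [0,0,3,1]
  r3 -= 1·r2 → [0,0,0,4]

L=[[1,0,0,0],[2,1,0,0],[4,-2,1,0],[3,1,1,1]] U=[[1,-1,-2,-1],[0,4,3,2],[0,0,3,-3],[0,0,0,4]]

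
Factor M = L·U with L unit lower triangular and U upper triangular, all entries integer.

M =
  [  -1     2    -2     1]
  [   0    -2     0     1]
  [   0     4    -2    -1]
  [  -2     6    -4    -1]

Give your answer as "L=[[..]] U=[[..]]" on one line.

  r1 -= 0·r0 → [0,-2,0,1]
  r2 -= 0·r0 → [0,4,-2,-1]
  r3 -= 2·r0 → [0,2,0,-3]
  r2 -= -2·r1 → [0,0,-2,1]
  r3 -= -1·r1 → [0,0,0,-2]
  r3 -= 0·r2 → [0,0,0,-2]

L=[[1,0,0,0],[0,1,0,0],[0,-2,1,0],[2,-1,0,1]] U=[[-1,2,-2,1],[0,-2,0,1],[0,0,-2,1],[0,0,0,-2]]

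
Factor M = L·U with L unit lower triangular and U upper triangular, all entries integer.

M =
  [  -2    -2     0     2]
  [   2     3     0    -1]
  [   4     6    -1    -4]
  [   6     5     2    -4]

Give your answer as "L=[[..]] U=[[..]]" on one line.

  row1 -= -1·row0 → [0,1,0,1]
  row2 -= -2·row0 → [0,2,-1,0]
  row3 -= -3·row0 → [0,-1,2,2]
  row2 -= 2·row1 → [0,0,-1,-2]
  row3 -= -1·row1 → [0,0,2,3]
  row3 -= -2·row2 → [0,0,0,-1]

L=[[1,0,0,0],[-1,1,0,0],[-2,2,1,0],[-3,-1,-2,1]] U=[[-2,-2,0,2],[0,1,0,1],[0,0,-1,-2],[0,0,0,-1]]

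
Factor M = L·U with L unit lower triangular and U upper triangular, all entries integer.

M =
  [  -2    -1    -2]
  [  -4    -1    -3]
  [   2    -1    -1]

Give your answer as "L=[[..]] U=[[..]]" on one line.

L=[[1,0,0],[2,1,0],[-1,-2,1]] U=[[-2,-1,-2],[0,1,1],[0,0,-1]]

  r1 -= 2·r0 → [0,1,1]
  r2 -= -1·r0 → [0,-2,-3]
  r2 -= -2·r1 → [0,0,-1]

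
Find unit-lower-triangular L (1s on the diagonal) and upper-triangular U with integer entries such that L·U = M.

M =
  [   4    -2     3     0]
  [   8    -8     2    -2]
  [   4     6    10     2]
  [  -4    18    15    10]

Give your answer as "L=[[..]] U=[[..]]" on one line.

  row1 -= 2·row0 → [0,-4,-4,-2]
  row2 -= 1·row0 → [0,8,7,2]
  row3 -= -1·row0 → [0,16,18,10]
  row2 -= -2·row1 → [0,0,-1,-2]
  row3 -= -4·row1 → [0,0,2,2]
  row3 -= -2·row2 → [0,0,0,-2]

L=[[1,0,0,0],[2,1,0,0],[1,-2,1,0],[-1,-4,-2,1]] U=[[4,-2,3,0],[0,-4,-4,-2],[0,0,-1,-2],[0,0,0,-2]]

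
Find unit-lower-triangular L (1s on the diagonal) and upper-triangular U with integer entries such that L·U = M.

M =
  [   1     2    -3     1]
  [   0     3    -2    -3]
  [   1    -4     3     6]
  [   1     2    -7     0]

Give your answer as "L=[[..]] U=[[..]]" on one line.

L=[[1,0,0,0],[0,1,0,0],[1,-2,1,0],[1,0,-2,1]] U=[[1,2,-3,1],[0,3,-2,-3],[0,0,2,-1],[0,0,0,-3]]

  row1 -= 0·row0 → [0,3,-2,-3]
  row2 -= 1·row0 → [0,-6,6,5]
  row3 -= 1·row0 → [0,0,-4,-1]
  row2 -= -2·row1 → [0,0,2,-1]
  row3 -= 0·row1 → [0,0,-4,-1]
  row3 -= -2·row2 → [0,0,0,-3]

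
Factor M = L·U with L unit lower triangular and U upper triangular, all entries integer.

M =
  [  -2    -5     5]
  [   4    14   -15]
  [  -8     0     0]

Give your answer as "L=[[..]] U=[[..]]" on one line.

L=[[1,0,0],[-2,1,0],[4,5,1]] U=[[-2,-5,5],[0,4,-5],[0,0,5]]

  row1 -= -2·row0 → [0,4,-5]
  row2 -= 4·row0 → [0,20,-20]
  row2 -= 5·row1 → [0,0,5]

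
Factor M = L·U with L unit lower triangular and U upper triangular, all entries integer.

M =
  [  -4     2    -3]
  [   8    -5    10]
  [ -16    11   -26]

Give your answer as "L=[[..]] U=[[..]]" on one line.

L=[[1,0,0],[-2,1,0],[4,-3,1]] U=[[-4,2,-3],[0,-1,4],[0,0,-2]]

  R1 -= -2·R0 → [0,-1,4]
  R2 -= 4·R0 → [0,3,-14]
  R2 -= -3·R1 → [0,0,-2]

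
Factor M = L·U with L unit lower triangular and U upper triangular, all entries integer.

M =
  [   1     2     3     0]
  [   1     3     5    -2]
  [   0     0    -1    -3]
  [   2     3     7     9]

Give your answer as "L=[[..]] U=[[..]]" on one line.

L=[[1,0,0,0],[1,1,0,0],[0,0,1,0],[2,-1,-3,1]] U=[[1,2,3,0],[0,1,2,-2],[0,0,-1,-3],[0,0,0,-2]]

  R1 -= 1·R0 → [0,1,2,-2]
  R2 -= 0·R0 → [0,0,-1,-3]
  R3 -= 2·R0 → [0,-1,1,9]
  R2 -= 0·R1 → [0,0,-1,-3]
  R3 -= -1·R1 → [0,0,3,7]
  R3 -= -3·R2 → [0,0,0,-2]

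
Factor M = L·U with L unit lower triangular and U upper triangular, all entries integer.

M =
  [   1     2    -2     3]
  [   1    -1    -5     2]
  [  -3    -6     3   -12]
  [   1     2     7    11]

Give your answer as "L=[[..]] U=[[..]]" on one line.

L=[[1,0,0,0],[1,1,0,0],[-3,0,1,0],[1,0,-3,1]] U=[[1,2,-2,3],[0,-3,-3,-1],[0,0,-3,-3],[0,0,0,-1]]

  R1 -= 1·R0 → [0,-3,-3,-1]
  R2 -= -3·R0 → [0,0,-3,-3]
  R3 -= 1·R0 → [0,0,9,8]
  R2 -= 0·R1 → [0,0,-3,-3]
  R3 -= 0·R1 → [0,0,9,8]
  R3 -= -3·R2 → [0,0,0,-1]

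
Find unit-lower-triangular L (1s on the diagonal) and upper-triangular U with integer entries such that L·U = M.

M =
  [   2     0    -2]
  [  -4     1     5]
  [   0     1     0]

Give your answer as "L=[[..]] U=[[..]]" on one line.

L=[[1,0,0],[-2,1,0],[0,1,1]] U=[[2,0,-2],[0,1,1],[0,0,-1]]

  row1 -= -2·row0 → [0,1,1]
  row2 -= 0·row0 → [0,1,0]
  row2 -= 1·row1 → [0,0,-1]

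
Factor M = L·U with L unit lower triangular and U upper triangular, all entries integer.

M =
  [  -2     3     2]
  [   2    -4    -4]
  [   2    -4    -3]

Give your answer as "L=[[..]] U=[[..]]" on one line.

L=[[1,0,0],[-1,1,0],[-1,1,1]] U=[[-2,3,2],[0,-1,-2],[0,0,1]]

  row1 -= -1·row0 → [0,-1,-2]
  row2 -= -1·row0 → [0,-1,-1]
  row2 -= 1·row1 → [0,0,1]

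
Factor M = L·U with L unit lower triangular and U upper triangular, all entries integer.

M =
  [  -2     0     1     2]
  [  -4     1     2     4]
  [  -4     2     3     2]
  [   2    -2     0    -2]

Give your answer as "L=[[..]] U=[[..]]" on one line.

L=[[1,0,0,0],[2,1,0,0],[2,2,1,0],[-1,-2,1,1]] U=[[-2,0,1,2],[0,1,0,0],[0,0,1,-2],[0,0,0,2]]

  R1 -= 2·R0 → [0,1,0,0]
  R2 -= 2·R0 → [0,2,1,-2]
  R3 -= -1·R0 → [0,-2,1,0]
  R2 -= 2·R1 → [0,0,1,-2]
  R3 -= -2·R1 → [0,0,1,0]
  R3 -= 1·R2 → [0,0,0,2]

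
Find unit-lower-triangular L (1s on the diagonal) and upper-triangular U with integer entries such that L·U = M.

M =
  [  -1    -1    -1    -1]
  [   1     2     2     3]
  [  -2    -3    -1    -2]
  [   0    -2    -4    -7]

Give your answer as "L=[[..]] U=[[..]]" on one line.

L=[[1,0,0,0],[-1,1,0,0],[2,-1,1,0],[0,-2,-1,1]] U=[[-1,-1,-1,-1],[0,1,1,2],[0,0,2,2],[0,0,0,-1]]

  r1 -= -1·r0 → [0,1,1,2]
  r2 -= 2·r0 → [0,-1,1,0]
  r3 -= 0·r0 → [0,-2,-4,-7]
  r2 -= -1·r1 → [0,0,2,2]
  r3 -= -2·r1 → [0,0,-2,-3]
  r3 -= -1·r2 → [0,0,0,-1]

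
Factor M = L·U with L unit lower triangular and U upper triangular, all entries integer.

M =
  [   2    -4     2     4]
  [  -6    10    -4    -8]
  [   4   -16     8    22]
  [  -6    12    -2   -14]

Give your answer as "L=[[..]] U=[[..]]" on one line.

  r1 -= -3·r0 → [0,-2,2,4]
  r2 -= 2·r0 → [0,-8,4,14]
  r3 -= -3·r0 → [0,0,4,-2]
  r2 -= 4·r1 → [0,0,-4,-2]
  r3 -= 0·r1 → [0,0,4,-2]
  r3 -= -1·r2 → [0,0,0,-4]

L=[[1,0,0,0],[-3,1,0,0],[2,4,1,0],[-3,0,-1,1]] U=[[2,-4,2,4],[0,-2,2,4],[0,0,-4,-2],[0,0,0,-4]]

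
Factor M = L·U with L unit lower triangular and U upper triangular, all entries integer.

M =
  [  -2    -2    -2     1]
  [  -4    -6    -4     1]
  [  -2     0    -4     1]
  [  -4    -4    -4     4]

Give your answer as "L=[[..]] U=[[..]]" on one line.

L=[[1,0,0,0],[2,1,0,0],[1,-1,1,0],[2,0,0,1]] U=[[-2,-2,-2,1],[0,-2,0,-1],[0,0,-2,-1],[0,0,0,2]]

  R1 -= 2·R0 → [0,-2,0,-1]
  R2 -= 1·R0 → [0,2,-2,0]
  R3 -= 2·R0 → [0,0,0,2]
  R2 -= -1·R1 → [0,0,-2,-1]
  R3 -= 0·R1 → [0,0,0,2]
  R3 -= 0·R2 → [0,0,0,2]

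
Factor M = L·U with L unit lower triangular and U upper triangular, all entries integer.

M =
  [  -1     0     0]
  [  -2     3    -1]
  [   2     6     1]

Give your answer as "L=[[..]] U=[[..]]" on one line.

  row1 -= 2·row0 → [0,3,-1]
  row2 -= -2·row0 → [0,6,1]
  row2 -= 2·row1 → [0,0,3]

L=[[1,0,0],[2,1,0],[-2,2,1]] U=[[-1,0,0],[0,3,-1],[0,0,3]]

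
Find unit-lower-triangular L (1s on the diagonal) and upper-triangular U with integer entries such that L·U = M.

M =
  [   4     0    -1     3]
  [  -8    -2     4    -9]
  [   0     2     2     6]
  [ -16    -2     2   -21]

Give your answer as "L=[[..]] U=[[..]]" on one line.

  R1 -= -2·R0 → [0,-2,2,-3]
  R2 -= 0·R0 → [0,2,2,6]
  R3 -= -4·R0 → [0,-2,-2,-9]
  R2 -= -1·R1 → [0,0,4,3]
  R3 -= 1·R1 → [0,0,-4,-6]
  R3 -= -1·R2 → [0,0,0,-3]

L=[[1,0,0,0],[-2,1,0,0],[0,-1,1,0],[-4,1,-1,1]] U=[[4,0,-1,3],[0,-2,2,-3],[0,0,4,3],[0,0,0,-3]]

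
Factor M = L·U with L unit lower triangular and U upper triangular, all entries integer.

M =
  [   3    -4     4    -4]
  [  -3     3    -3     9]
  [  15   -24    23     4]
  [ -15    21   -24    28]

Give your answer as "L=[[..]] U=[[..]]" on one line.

L=[[1,0,0,0],[-1,1,0,0],[5,4,1,0],[-5,-1,3,1]] U=[[3,-4,4,-4],[0,-1,1,5],[0,0,-1,4],[0,0,0,1]]

  r1 -= -1·r0 → [0,-1,1,5]
  r2 -= 5·r0 → [0,-4,3,24]
  r3 -= -5·r0 → [0,1,-4,8]
  r2 -= 4·r1 → [0,0,-1,4]
  r3 -= -1·r1 → [0,0,-3,13]
  r3 -= 3·r2 → [0,0,0,1]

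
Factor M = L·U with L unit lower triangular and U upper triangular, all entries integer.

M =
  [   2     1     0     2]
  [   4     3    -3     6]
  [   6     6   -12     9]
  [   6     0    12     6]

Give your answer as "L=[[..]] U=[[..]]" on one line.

L=[[1,0,0,0],[2,1,0,0],[3,3,1,0],[3,-3,-1,1]] U=[[2,1,0,2],[0,1,-3,2],[0,0,-3,-3],[0,0,0,3]]

  r1 -= 2·r0 → [0,1,-3,2]
  r2 -= 3·r0 → [0,3,-12,3]
  r3 -= 3·r0 → [0,-3,12,0]
  r2 -= 3·r1 → [0,0,-3,-3]
  r3 -= -3·r1 → [0,0,3,6]
  r3 -= -1·r2 → [0,0,0,3]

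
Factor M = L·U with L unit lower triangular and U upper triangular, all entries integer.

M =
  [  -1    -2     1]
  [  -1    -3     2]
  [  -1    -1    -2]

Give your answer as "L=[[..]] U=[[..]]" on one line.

  row1 -= 1·row0 → [0,-1,1]
  row2 -= 1·row0 → [0,1,-3]
  row2 -= -1·row1 → [0,0,-2]

L=[[1,0,0],[1,1,0],[1,-1,1]] U=[[-1,-2,1],[0,-1,1],[0,0,-2]]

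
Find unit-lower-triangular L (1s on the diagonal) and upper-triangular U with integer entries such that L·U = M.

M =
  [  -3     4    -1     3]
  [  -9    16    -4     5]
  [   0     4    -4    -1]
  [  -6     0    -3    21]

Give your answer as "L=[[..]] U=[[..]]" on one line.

L=[[1,0,0,0],[3,1,0,0],[0,1,1,0],[2,-2,1,1]] U=[[-3,4,-1,3],[0,4,-1,-4],[0,0,-3,3],[0,0,0,4]]

  row1 -= 3·row0 → [0,4,-1,-4]
  row2 -= 0·row0 → [0,4,-4,-1]
  row3 -= 2·row0 → [0,-8,-1,15]
  row2 -= 1·row1 → [0,0,-3,3]
  row3 -= -2·row1 → [0,0,-3,7]
  row3 -= 1·row2 → [0,0,0,4]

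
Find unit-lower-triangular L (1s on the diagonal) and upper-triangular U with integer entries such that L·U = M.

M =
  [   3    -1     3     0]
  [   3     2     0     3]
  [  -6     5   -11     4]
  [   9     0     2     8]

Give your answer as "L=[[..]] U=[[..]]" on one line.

  r1 -= 1·r0 → [0,3,-3,3]
  r2 -= -2·r0 → [0,3,-5,4]
  r3 -= 3·r0 → [0,3,-7,8]
  r2 -= 1·r1 → [0,0,-2,1]
  r3 -= 1·r1 → [0,0,-4,5]
  r3 -= 2·r2 → [0,0,0,3]

L=[[1,0,0,0],[1,1,0,0],[-2,1,1,0],[3,1,2,1]] U=[[3,-1,3,0],[0,3,-3,3],[0,0,-2,1],[0,0,0,3]]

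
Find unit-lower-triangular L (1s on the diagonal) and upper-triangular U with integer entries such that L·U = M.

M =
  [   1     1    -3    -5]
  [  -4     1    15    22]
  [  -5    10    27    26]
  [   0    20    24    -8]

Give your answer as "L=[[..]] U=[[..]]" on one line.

L=[[1,0,0,0],[-4,1,0,0],[-5,3,1,0],[0,4,4,1]] U=[[1,1,-3,-5],[0,5,3,2],[0,0,3,-5],[0,0,0,4]]

  row1 -= -4·row0 → [0,5,3,2]
  row2 -= -5·row0 → [0,15,12,1]
  row3 -= 0·row0 → [0,20,24,-8]
  row2 -= 3·row1 → [0,0,3,-5]
  row3 -= 4·row1 → [0,0,12,-16]
  row3 -= 4·row2 → [0,0,0,4]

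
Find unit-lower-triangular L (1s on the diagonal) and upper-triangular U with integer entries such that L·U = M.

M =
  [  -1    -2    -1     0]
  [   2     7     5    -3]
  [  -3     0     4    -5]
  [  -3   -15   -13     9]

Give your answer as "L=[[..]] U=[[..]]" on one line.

L=[[1,0,0,0],[-2,1,0,0],[3,2,1,0],[3,-3,-1,1]] U=[[-1,-2,-1,0],[0,3,3,-3],[0,0,1,1],[0,0,0,1]]

  row1 -= -2·row0 → [0,3,3,-3]
  row2 -= 3·row0 → [0,6,7,-5]
  row3 -= 3·row0 → [0,-9,-10,9]
  row2 -= 2·row1 → [0,0,1,1]
  row3 -= -3·row1 → [0,0,-1,0]
  row3 -= -1·row2 → [0,0,0,1]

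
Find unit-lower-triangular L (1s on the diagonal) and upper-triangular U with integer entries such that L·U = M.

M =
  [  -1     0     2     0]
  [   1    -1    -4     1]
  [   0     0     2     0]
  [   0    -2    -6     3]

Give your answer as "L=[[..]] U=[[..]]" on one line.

  row1 -= -1·row0 → [0,-1,-2,1]
  row2 -= 0·row0 → [0,0,2,0]
  row3 -= 0·row0 → [0,-2,-6,3]
  row2 -= 0·row1 → [0,0,2,0]
  row3 -= 2·row1 → [0,0,-2,1]
  row3 -= -1·row2 → [0,0,0,1]

L=[[1,0,0,0],[-1,1,0,0],[0,0,1,0],[0,2,-1,1]] U=[[-1,0,2,0],[0,-1,-2,1],[0,0,2,0],[0,0,0,1]]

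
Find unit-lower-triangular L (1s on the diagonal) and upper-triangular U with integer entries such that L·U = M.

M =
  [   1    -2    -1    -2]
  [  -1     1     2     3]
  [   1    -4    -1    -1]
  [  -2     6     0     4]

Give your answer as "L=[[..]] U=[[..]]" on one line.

L=[[1,0,0,0],[-1,1,0,0],[1,2,1,0],[-2,-2,0,1]] U=[[1,-2,-1,-2],[0,-1,1,1],[0,0,-2,-1],[0,0,0,2]]

  R1 -= -1·R0 → [0,-1,1,1]
  R2 -= 1·R0 → [0,-2,0,1]
  R3 -= -2·R0 → [0,2,-2,0]
  R2 -= 2·R1 → [0,0,-2,-1]
  R3 -= -2·R1 → [0,0,0,2]
  R3 -= 0·R2 → [0,0,0,2]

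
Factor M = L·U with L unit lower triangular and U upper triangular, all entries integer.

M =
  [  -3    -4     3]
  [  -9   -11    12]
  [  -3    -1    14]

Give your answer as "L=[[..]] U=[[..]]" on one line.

L=[[1,0,0],[3,1,0],[1,3,1]] U=[[-3,-4,3],[0,1,3],[0,0,2]]

  r1 -= 3·r0 → [0,1,3]
  r2 -= 1·r0 → [0,3,11]
  r2 -= 3·r1 → [0,0,2]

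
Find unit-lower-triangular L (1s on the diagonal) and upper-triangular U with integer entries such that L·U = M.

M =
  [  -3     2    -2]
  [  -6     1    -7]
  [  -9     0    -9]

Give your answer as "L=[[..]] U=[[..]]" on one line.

L=[[1,0,0],[2,1,0],[3,2,1]] U=[[-3,2,-2],[0,-3,-3],[0,0,3]]

  row1 -= 2·row0 → [0,-3,-3]
  row2 -= 3·row0 → [0,-6,-3]
  row2 -= 2·row1 → [0,0,3]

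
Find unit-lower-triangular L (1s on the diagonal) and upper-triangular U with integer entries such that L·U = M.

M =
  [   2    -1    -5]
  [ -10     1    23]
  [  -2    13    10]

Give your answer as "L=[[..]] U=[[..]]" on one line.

  r1 -= -5·r0 → [0,-4,-2]
  r2 -= -1·r0 → [0,12,5]
  r2 -= -3·r1 → [0,0,-1]

L=[[1,0,0],[-5,1,0],[-1,-3,1]] U=[[2,-1,-5],[0,-4,-2],[0,0,-1]]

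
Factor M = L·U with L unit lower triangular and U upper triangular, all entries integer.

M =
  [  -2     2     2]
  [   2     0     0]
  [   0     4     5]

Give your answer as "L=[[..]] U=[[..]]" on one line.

L=[[1,0,0],[-1,1,0],[0,2,1]] U=[[-2,2,2],[0,2,2],[0,0,1]]

  r1 -= -1·r0 → [0,2,2]
  r2 -= 0·r0 → [0,4,5]
  r2 -= 2·r1 → [0,0,1]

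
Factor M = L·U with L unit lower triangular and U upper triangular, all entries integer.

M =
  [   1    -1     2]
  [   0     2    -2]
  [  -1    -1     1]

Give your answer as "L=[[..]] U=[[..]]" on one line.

L=[[1,0,0],[0,1,0],[-1,-1,1]] U=[[1,-1,2],[0,2,-2],[0,0,1]]

  R1 -= 0·R0 → [0,2,-2]
  R2 -= -1·R0 → [0,-2,3]
  R2 -= -1·R1 → [0,0,1]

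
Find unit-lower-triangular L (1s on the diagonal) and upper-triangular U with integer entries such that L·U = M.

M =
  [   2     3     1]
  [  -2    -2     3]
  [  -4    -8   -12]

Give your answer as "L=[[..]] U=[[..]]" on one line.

L=[[1,0,0],[-1,1,0],[-2,-2,1]] U=[[2,3,1],[0,1,4],[0,0,-2]]

  R1 -= -1·R0 → [0,1,4]
  R2 -= -2·R0 → [0,-2,-10]
  R2 -= -2·R1 → [0,0,-2]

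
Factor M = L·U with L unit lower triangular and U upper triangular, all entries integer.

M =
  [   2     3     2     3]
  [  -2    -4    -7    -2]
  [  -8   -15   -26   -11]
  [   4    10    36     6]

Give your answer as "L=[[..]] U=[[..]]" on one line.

  r1 -= -1·r0 → [0,-1,-5,1]
  r2 -= -4·r0 → [0,-3,-18,1]
  r3 -= 2·r0 → [0,4,32,0]
  r2 -= 3·r1 → [0,0,-3,-2]
  r3 -= -4·r1 → [0,0,12,4]
  r3 -= -4·r2 → [0,0,0,-4]

L=[[1,0,0,0],[-1,1,0,0],[-4,3,1,0],[2,-4,-4,1]] U=[[2,3,2,3],[0,-1,-5,1],[0,0,-3,-2],[0,0,0,-4]]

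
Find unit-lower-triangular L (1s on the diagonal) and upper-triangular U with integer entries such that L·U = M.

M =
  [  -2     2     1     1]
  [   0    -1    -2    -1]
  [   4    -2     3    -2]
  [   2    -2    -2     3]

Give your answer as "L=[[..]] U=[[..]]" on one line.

L=[[1,0,0,0],[0,1,0,0],[-2,-2,1,0],[-1,0,-1,1]] U=[[-2,2,1,1],[0,-1,-2,-1],[0,0,1,-2],[0,0,0,2]]

  row1 -= 0·row0 → [0,-1,-2,-1]
  row2 -= -2·row0 → [0,2,5,0]
  row3 -= -1·row0 → [0,0,-1,4]
  row2 -= -2·row1 → [0,0,1,-2]
  row3 -= 0·row1 → [0,0,-1,4]
  row3 -= -1·row2 → [0,0,0,2]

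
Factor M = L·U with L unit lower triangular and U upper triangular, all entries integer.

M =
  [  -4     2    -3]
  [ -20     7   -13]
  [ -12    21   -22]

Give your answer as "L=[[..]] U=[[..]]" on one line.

L=[[1,0,0],[5,1,0],[3,-5,1]] U=[[-4,2,-3],[0,-3,2],[0,0,-3]]

  R1 -= 5·R0 → [0,-3,2]
  R2 -= 3·R0 → [0,15,-13]
  R2 -= -5·R1 → [0,0,-3]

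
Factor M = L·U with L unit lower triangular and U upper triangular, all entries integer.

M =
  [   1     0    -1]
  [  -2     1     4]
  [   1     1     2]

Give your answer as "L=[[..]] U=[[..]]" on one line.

  row1 -= -2·row0 → [0,1,2]
  row2 -= 1·row0 → [0,1,3]
  row2 -= 1·row1 → [0,0,1]

L=[[1,0,0],[-2,1,0],[1,1,1]] U=[[1,0,-1],[0,1,2],[0,0,1]]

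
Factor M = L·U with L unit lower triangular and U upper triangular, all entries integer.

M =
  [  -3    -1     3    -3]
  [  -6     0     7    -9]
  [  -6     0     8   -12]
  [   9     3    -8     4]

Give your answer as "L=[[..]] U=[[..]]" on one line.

L=[[1,0,0,0],[2,1,0,0],[2,1,1,0],[-3,0,1,1]] U=[[-3,-1,3,-3],[0,2,1,-3],[0,0,1,-3],[0,0,0,-2]]

  R1 -= 2·R0 → [0,2,1,-3]
  R2 -= 2·R0 → [0,2,2,-6]
  R3 -= -3·R0 → [0,0,1,-5]
  R2 -= 1·R1 → [0,0,1,-3]
  R3 -= 0·R1 → [0,0,1,-5]
  R3 -= 1·R2 → [0,0,0,-2]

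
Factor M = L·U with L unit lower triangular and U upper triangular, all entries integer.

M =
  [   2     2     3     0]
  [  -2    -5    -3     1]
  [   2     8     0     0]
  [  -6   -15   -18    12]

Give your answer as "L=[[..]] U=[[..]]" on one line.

  r1 -= -1·r0 → [0,-3,0,1]
  r2 -= 1·r0 → [0,6,-3,0]
  r3 -= -3·r0 → [0,-9,-9,12]
  r2 -= -2·r1 → [0,0,-3,2]
  r3 -= 3·r1 → [0,0,-9,9]
  r3 -= 3·r2 → [0,0,0,3]

L=[[1,0,0,0],[-1,1,0,0],[1,-2,1,0],[-3,3,3,1]] U=[[2,2,3,0],[0,-3,0,1],[0,0,-3,2],[0,0,0,3]]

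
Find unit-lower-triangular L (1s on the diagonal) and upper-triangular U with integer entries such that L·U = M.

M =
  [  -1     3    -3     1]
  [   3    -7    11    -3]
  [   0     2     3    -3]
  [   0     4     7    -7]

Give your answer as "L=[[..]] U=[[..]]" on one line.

  row1 -= -3·row0 → [0,2,2,0]
  row2 -= 0·row0 → [0,2,3,-3]
  row3 -= 0·row0 → [0,4,7,-7]
  row2 -= 1·row1 → [0,0,1,-3]
  row3 -= 2·row1 → [0,0,3,-7]
  row3 -= 3·row2 → [0,0,0,2]

L=[[1,0,0,0],[-3,1,0,0],[0,1,1,0],[0,2,3,1]] U=[[-1,3,-3,1],[0,2,2,0],[0,0,1,-3],[0,0,0,2]]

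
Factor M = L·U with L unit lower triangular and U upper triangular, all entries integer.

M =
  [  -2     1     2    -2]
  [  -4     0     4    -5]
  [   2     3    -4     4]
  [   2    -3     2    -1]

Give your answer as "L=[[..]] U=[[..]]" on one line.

  row1 -= 2·row0 → [0,-2,0,-1]
  row2 -= -1·row0 → [0,4,-2,2]
  row3 -= -1·row0 → [0,-2,4,-3]
  row2 -= -2·row1 → [0,0,-2,0]
  row3 -= 1·row1 → [0,0,4,-2]
  row3 -= -2·row2 → [0,0,0,-2]

L=[[1,0,0,0],[2,1,0,0],[-1,-2,1,0],[-1,1,-2,1]] U=[[-2,1,2,-2],[0,-2,0,-1],[0,0,-2,0],[0,0,0,-2]]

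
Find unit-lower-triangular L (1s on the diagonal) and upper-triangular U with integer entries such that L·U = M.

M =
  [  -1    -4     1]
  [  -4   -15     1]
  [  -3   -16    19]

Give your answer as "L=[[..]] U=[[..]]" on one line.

  R1 -= 4·R0 → [0,1,-3]
  R2 -= 3·R0 → [0,-4,16]
  R2 -= -4·R1 → [0,0,4]

L=[[1,0,0],[4,1,0],[3,-4,1]] U=[[-1,-4,1],[0,1,-3],[0,0,4]]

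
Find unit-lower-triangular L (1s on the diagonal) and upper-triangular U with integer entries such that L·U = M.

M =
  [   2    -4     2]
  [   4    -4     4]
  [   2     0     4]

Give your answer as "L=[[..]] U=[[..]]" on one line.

  row1 -= 2·row0 → [0,4,0]
  row2 -= 1·row0 → [0,4,2]
  row2 -= 1·row1 → [0,0,2]

L=[[1,0,0],[2,1,0],[1,1,1]] U=[[2,-4,2],[0,4,0],[0,0,2]]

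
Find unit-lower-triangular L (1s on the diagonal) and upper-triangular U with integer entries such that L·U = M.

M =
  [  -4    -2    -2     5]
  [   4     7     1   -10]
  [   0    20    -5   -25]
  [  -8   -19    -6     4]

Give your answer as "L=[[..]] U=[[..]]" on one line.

  r1 -= -1·r0 → [0,5,-1,-5]
  r2 -= 0·r0 → [0,20,-5,-25]
  r3 -= 2·r0 → [0,-15,-2,-6]
  r2 -= 4·r1 → [0,0,-1,-5]
  r3 -= -3·r1 → [0,0,-5,-21]
  r3 -= 5·r2 → [0,0,0,4]

L=[[1,0,0,0],[-1,1,0,0],[0,4,1,0],[2,-3,5,1]] U=[[-4,-2,-2,5],[0,5,-1,-5],[0,0,-1,-5],[0,0,0,4]]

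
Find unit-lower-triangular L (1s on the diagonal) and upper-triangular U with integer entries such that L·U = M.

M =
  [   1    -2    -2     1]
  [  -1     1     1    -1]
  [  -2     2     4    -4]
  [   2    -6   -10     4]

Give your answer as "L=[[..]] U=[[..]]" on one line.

  R1 -= -1·R0 → [0,-1,-1,0]
  R2 -= -2·R0 → [0,-2,0,-2]
  R3 -= 2·R0 → [0,-2,-6,2]
  R2 -= 2·R1 → [0,0,2,-2]
  R3 -= 2·R1 → [0,0,-4,2]
  R3 -= -2·R2 → [0,0,0,-2]

L=[[1,0,0,0],[-1,1,0,0],[-2,2,1,0],[2,2,-2,1]] U=[[1,-2,-2,1],[0,-1,-1,0],[0,0,2,-2],[0,0,0,-2]]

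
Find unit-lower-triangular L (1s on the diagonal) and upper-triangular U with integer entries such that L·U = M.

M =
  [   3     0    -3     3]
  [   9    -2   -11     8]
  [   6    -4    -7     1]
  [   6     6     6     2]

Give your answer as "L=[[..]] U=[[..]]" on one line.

  r1 -= 3·r0 → [0,-2,-2,-1]
  r2 -= 2·r0 → [0,-4,-1,-5]
  r3 -= 2·r0 → [0,6,12,-4]
  r2 -= 2·r1 → [0,0,3,-3]
  r3 -= -3·r1 → [0,0,6,-7]
  r3 -= 2·r2 → [0,0,0,-1]

L=[[1,0,0,0],[3,1,0,0],[2,2,1,0],[2,-3,2,1]] U=[[3,0,-3,3],[0,-2,-2,-1],[0,0,3,-3],[0,0,0,-1]]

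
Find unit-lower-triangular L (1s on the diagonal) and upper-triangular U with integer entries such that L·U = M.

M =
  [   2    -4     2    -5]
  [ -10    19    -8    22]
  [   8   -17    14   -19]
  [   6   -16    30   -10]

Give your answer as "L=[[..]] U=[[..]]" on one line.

  row1 -= -5·row0 → [0,-1,2,-3]
  row2 -= 4·row0 → [0,-1,6,1]
  row3 -= 3·row0 → [0,-4,24,5]
  row2 -= 1·row1 → [0,0,4,4]
  row3 -= 4·row1 → [0,0,16,17]
  row3 -= 4·row2 → [0,0,0,1]

L=[[1,0,0,0],[-5,1,0,0],[4,1,1,0],[3,4,4,1]] U=[[2,-4,2,-5],[0,-1,2,-3],[0,0,4,4],[0,0,0,1]]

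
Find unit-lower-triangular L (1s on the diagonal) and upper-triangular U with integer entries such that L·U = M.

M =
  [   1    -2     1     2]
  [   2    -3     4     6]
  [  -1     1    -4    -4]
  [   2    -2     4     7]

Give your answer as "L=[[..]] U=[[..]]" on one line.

L=[[1,0,0,0],[2,1,0,0],[-1,-1,1,0],[2,2,2,1]] U=[[1,-2,1,2],[0,1,2,2],[0,0,-1,0],[0,0,0,-1]]

  r1 -= 2·r0 → [0,1,2,2]
  r2 -= -1·r0 → [0,-1,-3,-2]
  r3 -= 2·r0 → [0,2,2,3]
  r2 -= -1·r1 → [0,0,-1,0]
  r3 -= 2·r1 → [0,0,-2,-1]
  r3 -= 2·r2 → [0,0,0,-1]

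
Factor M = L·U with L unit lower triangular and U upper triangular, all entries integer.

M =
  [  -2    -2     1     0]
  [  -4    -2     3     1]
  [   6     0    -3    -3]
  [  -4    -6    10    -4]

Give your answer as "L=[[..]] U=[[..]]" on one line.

  r1 -= 2·r0 → [0,2,1,1]
  r2 -= -3·r0 → [0,-6,0,-3]
  r3 -= 2·r0 → [0,-2,8,-4]
  r2 -= -3·r1 → [0,0,3,0]
  r3 -= -1·r1 → [0,0,9,-3]
  r3 -= 3·r2 → [0,0,0,-3]

L=[[1,0,0,0],[2,1,0,0],[-3,-3,1,0],[2,-1,3,1]] U=[[-2,-2,1,0],[0,2,1,1],[0,0,3,0],[0,0,0,-3]]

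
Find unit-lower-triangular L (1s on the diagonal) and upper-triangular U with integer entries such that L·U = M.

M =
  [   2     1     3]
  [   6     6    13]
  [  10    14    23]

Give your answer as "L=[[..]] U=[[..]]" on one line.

L=[[1,0,0],[3,1,0],[5,3,1]] U=[[2,1,3],[0,3,4],[0,0,-4]]

  row1 -= 3·row0 → [0,3,4]
  row2 -= 5·row0 → [0,9,8]
  row2 -= 3·row1 → [0,0,-4]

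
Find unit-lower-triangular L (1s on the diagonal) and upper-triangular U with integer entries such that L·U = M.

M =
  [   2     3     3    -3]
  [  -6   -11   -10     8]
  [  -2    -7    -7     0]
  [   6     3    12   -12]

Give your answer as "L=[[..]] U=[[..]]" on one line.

  row1 -= -3·row0 → [0,-2,-1,-1]
  row2 -= -1·row0 → [0,-4,-4,-3]
  row3 -= 3·row0 → [0,-6,3,-3]
  row2 -= 2·row1 → [0,0,-2,-1]
  row3 -= 3·row1 → [0,0,6,0]
  row3 -= -3·row2 → [0,0,0,-3]

L=[[1,0,0,0],[-3,1,0,0],[-1,2,1,0],[3,3,-3,1]] U=[[2,3,3,-3],[0,-2,-1,-1],[0,0,-2,-1],[0,0,0,-3]]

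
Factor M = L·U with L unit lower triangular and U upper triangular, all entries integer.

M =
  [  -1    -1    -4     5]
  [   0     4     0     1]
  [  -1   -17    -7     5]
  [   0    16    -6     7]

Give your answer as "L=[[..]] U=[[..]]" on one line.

L=[[1,0,0,0],[0,1,0,0],[1,-4,1,0],[0,4,2,1]] U=[[-1,-1,-4,5],[0,4,0,1],[0,0,-3,4],[0,0,0,-5]]

  R1 -= 0·R0 → [0,4,0,1]
  R2 -= 1·R0 → [0,-16,-3,0]
  R3 -= 0·R0 → [0,16,-6,7]
  R2 -= -4·R1 → [0,0,-3,4]
  R3 -= 4·R1 → [0,0,-6,3]
  R3 -= 2·R2 → [0,0,0,-5]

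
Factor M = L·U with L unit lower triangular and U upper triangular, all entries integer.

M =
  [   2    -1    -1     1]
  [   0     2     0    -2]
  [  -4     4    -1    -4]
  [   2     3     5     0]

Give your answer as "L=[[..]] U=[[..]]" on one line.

  R1 -= 0·R0 → [0,2,0,-2]
  R2 -= -2·R0 → [0,2,-3,-2]
  R3 -= 1·R0 → [0,4,6,-1]
  R2 -= 1·R1 → [0,0,-3,0]
  R3 -= 2·R1 → [0,0,6,3]
  R3 -= -2·R2 → [0,0,0,3]

L=[[1,0,0,0],[0,1,0,0],[-2,1,1,0],[1,2,-2,1]] U=[[2,-1,-1,1],[0,2,0,-2],[0,0,-3,0],[0,0,0,3]]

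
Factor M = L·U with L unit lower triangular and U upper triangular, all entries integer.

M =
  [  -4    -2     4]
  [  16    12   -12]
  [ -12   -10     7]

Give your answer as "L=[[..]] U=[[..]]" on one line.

  R1 -= -4·R0 → [0,4,4]
  R2 -= 3·R0 → [0,-4,-5]
  R2 -= -1·R1 → [0,0,-1]

L=[[1,0,0],[-4,1,0],[3,-1,1]] U=[[-4,-2,4],[0,4,4],[0,0,-1]]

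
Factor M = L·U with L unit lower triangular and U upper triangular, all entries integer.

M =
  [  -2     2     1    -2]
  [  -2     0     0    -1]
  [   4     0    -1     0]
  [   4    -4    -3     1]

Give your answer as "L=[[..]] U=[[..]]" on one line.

  row1 -= 1·row0 → [0,-2,-1,1]
  row2 -= -2·row0 → [0,4,1,-4]
  row3 -= -2·row0 → [0,0,-1,-3]
  row2 -= -2·row1 → [0,0,-1,-2]
  row3 -= 0·row1 → [0,0,-1,-3]
  row3 -= 1·row2 → [0,0,0,-1]

L=[[1,0,0,0],[1,1,0,0],[-2,-2,1,0],[-2,0,1,1]] U=[[-2,2,1,-2],[0,-2,-1,1],[0,0,-1,-2],[0,0,0,-1]]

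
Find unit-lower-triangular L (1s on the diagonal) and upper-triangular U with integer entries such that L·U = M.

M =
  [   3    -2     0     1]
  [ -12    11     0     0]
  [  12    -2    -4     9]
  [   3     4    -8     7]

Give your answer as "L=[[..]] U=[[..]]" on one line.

L=[[1,0,0,0],[-4,1,0,0],[4,2,1,0],[1,2,2,1]] U=[[3,-2,0,1],[0,3,0,4],[0,0,-4,-3],[0,0,0,4]]

  r1 -= -4·r0 → [0,3,0,4]
  r2 -= 4·r0 → [0,6,-4,5]
  r3 -= 1·r0 → [0,6,-8,6]
  r2 -= 2·r1 → [0,0,-4,-3]
  r3 -= 2·r1 → [0,0,-8,-2]
  r3 -= 2·r2 → [0,0,0,4]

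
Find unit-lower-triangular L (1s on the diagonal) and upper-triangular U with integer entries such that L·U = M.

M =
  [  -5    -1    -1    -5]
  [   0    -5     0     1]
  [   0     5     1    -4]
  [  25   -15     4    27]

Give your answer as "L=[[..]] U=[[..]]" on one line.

L=[[1,0,0,0],[0,1,0,0],[0,-1,1,0],[-5,4,-1,1]] U=[[-5,-1,-1,-5],[0,-5,0,1],[0,0,1,-3],[0,0,0,-5]]

  r1 -= 0·r0 → [0,-5,0,1]
  r2 -= 0·r0 → [0,5,1,-4]
  r3 -= -5·r0 → [0,-20,-1,2]
  r2 -= -1·r1 → [0,0,1,-3]
  r3 -= 4·r1 → [0,0,-1,-2]
  r3 -= -1·r2 → [0,0,0,-5]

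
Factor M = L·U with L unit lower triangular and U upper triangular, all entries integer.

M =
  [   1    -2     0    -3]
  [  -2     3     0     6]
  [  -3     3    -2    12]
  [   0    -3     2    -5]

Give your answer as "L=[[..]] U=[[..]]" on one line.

L=[[1,0,0,0],[-2,1,0,0],[-3,3,1,0],[0,3,-1,1]] U=[[1,-2,0,-3],[0,-1,0,0],[0,0,-2,3],[0,0,0,-2]]

  r1 -= -2·r0 → [0,-1,0,0]
  r2 -= -3·r0 → [0,-3,-2,3]
  r3 -= 0·r0 → [0,-3,2,-5]
  r2 -= 3·r1 → [0,0,-2,3]
  r3 -= 3·r1 → [0,0,2,-5]
  r3 -= -1·r2 → [0,0,0,-2]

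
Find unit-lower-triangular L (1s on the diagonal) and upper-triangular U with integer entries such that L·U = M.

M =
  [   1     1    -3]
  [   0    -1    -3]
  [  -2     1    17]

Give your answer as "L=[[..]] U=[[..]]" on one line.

L=[[1,0,0],[0,1,0],[-2,-3,1]] U=[[1,1,-3],[0,-1,-3],[0,0,2]]

  row1 -= 0·row0 → [0,-1,-3]
  row2 -= -2·row0 → [0,3,11]
  row2 -= -3·row1 → [0,0,2]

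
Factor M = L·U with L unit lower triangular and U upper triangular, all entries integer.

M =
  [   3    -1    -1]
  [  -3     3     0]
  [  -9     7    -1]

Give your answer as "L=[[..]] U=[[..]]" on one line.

L=[[1,0,0],[-1,1,0],[-3,2,1]] U=[[3,-1,-1],[0,2,-1],[0,0,-2]]

  R1 -= -1·R0 → [0,2,-1]
  R2 -= -3·R0 → [0,4,-4]
  R2 -= 2·R1 → [0,0,-2]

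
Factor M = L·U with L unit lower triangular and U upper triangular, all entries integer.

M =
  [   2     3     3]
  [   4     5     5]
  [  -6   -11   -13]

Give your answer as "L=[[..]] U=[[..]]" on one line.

  row1 -= 2·row0 → [0,-1,-1]
  row2 -= -3·row0 → [0,-2,-4]
  row2 -= 2·row1 → [0,0,-2]

L=[[1,0,0],[2,1,0],[-3,2,1]] U=[[2,3,3],[0,-1,-1],[0,0,-2]]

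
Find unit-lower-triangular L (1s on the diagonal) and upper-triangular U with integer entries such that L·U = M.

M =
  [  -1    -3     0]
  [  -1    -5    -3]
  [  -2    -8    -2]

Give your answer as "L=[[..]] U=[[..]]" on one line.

  R1 -= 1·R0 → [0,-2,-3]
  R2 -= 2·R0 → [0,-2,-2]
  R2 -= 1·R1 → [0,0,1]

L=[[1,0,0],[1,1,0],[2,1,1]] U=[[-1,-3,0],[0,-2,-3],[0,0,1]]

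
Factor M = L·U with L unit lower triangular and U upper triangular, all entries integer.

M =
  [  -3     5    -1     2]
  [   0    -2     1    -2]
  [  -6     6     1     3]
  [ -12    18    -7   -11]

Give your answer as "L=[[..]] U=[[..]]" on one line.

  row1 -= 0·row0 → [0,-2,1,-2]
  row2 -= 2·row0 → [0,-4,3,-1]
  row3 -= 4·row0 → [0,-2,-3,-19]
  row2 -= 2·row1 → [0,0,1,3]
  row3 -= 1·row1 → [0,0,-4,-17]
  row3 -= -4·row2 → [0,0,0,-5]

L=[[1,0,0,0],[0,1,0,0],[2,2,1,0],[4,1,-4,1]] U=[[-3,5,-1,2],[0,-2,1,-2],[0,0,1,3],[0,0,0,-5]]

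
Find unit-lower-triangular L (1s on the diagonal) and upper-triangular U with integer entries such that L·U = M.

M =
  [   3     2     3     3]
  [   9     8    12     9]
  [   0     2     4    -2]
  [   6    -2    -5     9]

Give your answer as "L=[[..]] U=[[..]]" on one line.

L=[[1,0,0,0],[3,1,0,0],[0,1,1,0],[2,-3,-2,1]] U=[[3,2,3,3],[0,2,3,0],[0,0,1,-2],[0,0,0,-1]]

  R1 -= 3·R0 → [0,2,3,0]
  R2 -= 0·R0 → [0,2,4,-2]
  R3 -= 2·R0 → [0,-6,-11,3]
  R2 -= 1·R1 → [0,0,1,-2]
  R3 -= -3·R1 → [0,0,-2,3]
  R3 -= -2·R2 → [0,0,0,-1]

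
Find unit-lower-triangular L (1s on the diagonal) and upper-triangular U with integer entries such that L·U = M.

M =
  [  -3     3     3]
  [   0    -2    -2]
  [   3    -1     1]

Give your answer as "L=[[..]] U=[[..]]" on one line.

  r1 -= 0·r0 → [0,-2,-2]
  r2 -= -1·r0 → [0,2,4]
  r2 -= -1·r1 → [0,0,2]

L=[[1,0,0],[0,1,0],[-1,-1,1]] U=[[-3,3,3],[0,-2,-2],[0,0,2]]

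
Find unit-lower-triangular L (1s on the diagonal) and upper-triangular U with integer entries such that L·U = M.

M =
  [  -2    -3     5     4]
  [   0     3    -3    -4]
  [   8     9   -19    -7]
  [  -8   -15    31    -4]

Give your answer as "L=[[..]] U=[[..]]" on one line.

  row1 -= 0·row0 → [0,3,-3,-4]
  row2 -= -4·row0 → [0,-3,1,9]
  row3 -= 4·row0 → [0,-3,11,-20]
  row2 -= -1·row1 → [0,0,-2,5]
  row3 -= -1·row1 → [0,0,8,-24]
  row3 -= -4·row2 → [0,0,0,-4]

L=[[1,0,0,0],[0,1,0,0],[-4,-1,1,0],[4,-1,-4,1]] U=[[-2,-3,5,4],[0,3,-3,-4],[0,0,-2,5],[0,0,0,-4]]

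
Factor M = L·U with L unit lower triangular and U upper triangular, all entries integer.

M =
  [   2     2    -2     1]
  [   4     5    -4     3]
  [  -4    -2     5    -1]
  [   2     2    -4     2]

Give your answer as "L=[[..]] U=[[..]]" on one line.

L=[[1,0,0,0],[2,1,0,0],[-2,2,1,0],[1,0,-2,1]] U=[[2,2,-2,1],[0,1,0,1],[0,0,1,-1],[0,0,0,-1]]

  R1 -= 2·R0 → [0,1,0,1]
  R2 -= -2·R0 → [0,2,1,1]
  R3 -= 1·R0 → [0,0,-2,1]
  R2 -= 2·R1 → [0,0,1,-1]
  R3 -= 0·R1 → [0,0,-2,1]
  R3 -= -2·R2 → [0,0,0,-1]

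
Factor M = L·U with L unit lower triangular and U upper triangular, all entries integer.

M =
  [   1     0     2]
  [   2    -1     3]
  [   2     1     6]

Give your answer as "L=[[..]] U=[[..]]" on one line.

  r1 -= 2·r0 → [0,-1,-1]
  r2 -= 2·r0 → [0,1,2]
  r2 -= -1·r1 → [0,0,1]

L=[[1,0,0],[2,1,0],[2,-1,1]] U=[[1,0,2],[0,-1,-1],[0,0,1]]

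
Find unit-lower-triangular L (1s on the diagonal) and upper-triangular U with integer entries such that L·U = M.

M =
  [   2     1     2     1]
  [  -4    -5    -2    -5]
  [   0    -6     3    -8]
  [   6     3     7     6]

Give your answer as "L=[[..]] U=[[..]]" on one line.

  row1 -= -2·row0 → [0,-3,2,-3]
  row2 -= 0·row0 → [0,-6,3,-8]
  row3 -= 3·row0 → [0,0,1,3]
  row2 -= 2·row1 → [0,0,-1,-2]
  row3 -= 0·row1 → [0,0,1,3]
  row3 -= -1·row2 → [0,0,0,1]

L=[[1,0,0,0],[-2,1,0,0],[0,2,1,0],[3,0,-1,1]] U=[[2,1,2,1],[0,-3,2,-3],[0,0,-1,-2],[0,0,0,1]]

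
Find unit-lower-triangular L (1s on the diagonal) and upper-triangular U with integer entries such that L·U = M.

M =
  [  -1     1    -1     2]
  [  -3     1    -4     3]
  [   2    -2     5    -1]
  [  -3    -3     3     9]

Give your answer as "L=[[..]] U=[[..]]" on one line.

L=[[1,0,0,0],[3,1,0,0],[-2,0,1,0],[3,3,3,1]] U=[[-1,1,-1,2],[0,-2,-1,-3],[0,0,3,3],[0,0,0,3]]

  row1 -= 3·row0 → [0,-2,-1,-3]
  row2 -= -2·row0 → [0,0,3,3]
  row3 -= 3·row0 → [0,-6,6,3]
  row2 -= 0·row1 → [0,0,3,3]
  row3 -= 3·row1 → [0,0,9,12]
  row3 -= 3·row2 → [0,0,0,3]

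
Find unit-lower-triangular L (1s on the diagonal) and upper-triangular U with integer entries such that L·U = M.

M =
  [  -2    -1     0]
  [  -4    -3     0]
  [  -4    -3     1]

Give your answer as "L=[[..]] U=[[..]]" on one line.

L=[[1,0,0],[2,1,0],[2,1,1]] U=[[-2,-1,0],[0,-1,0],[0,0,1]]

  row1 -= 2·row0 → [0,-1,0]
  row2 -= 2·row0 → [0,-1,1]
  row2 -= 1·row1 → [0,0,1]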